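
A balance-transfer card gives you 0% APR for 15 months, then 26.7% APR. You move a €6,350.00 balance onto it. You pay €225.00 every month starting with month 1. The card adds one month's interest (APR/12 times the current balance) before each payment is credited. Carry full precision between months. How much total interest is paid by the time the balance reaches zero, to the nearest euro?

€588

Promo months 1–15 at r₀ = 0%/12 = 0; months 16+ at r₁ = 26.7%/12 = 0.02225.
After month 15 (no interest yet): B = €6,350.00 − 15·€225.00 = €2,975.00.
Then at r₁ with €225.00/mo: n₂ = −ln(1 − r₁·B/P)/ln(1+r₁) ≈ 15.83 → 16 more payments.
Total paid = 30·€225.00 + €187.70 = €6,937.70; interest = €6,937.70 − €6,350.00 = €587.70.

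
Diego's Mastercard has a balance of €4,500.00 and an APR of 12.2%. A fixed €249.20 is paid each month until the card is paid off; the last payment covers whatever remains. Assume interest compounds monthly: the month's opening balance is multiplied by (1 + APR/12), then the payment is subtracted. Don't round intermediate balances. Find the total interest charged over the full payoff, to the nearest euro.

Monthly rate r = 12.2%/12 = 1.01667% = 0.0101667.
Payoff takes n = ⌈−ln(1 − rB₀/P)/ln(1+r)⌉ = ⌈20.052⌉ = 21 payments; the last is €13.09.
Total paid = 20·€249.20 + €13.09 = €4,997.09.
Total interest = total paid − principal = €4,997.09 − €4,500.00 = €497.09.

€497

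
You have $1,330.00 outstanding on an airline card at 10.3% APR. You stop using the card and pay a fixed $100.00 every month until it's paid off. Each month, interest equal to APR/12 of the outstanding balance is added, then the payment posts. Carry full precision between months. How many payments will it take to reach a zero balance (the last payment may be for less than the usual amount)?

Monthly rate r = 10.3%/12 = 0.858333% = 0.00858333.
Recurrence: B ← B·(1+r) − $100.00.
Month 1: interest $11.42; balance after payment $1,241.42.
Month 2: interest $10.66; balance after payment $1,152.07.
Closed form: n = −ln(1 − rB₀/P)/ln(1+r) = −ln(0.88584)/ln(1.00858) ≈ 14.183, so the balance reaches zero during payment 15.

15 payments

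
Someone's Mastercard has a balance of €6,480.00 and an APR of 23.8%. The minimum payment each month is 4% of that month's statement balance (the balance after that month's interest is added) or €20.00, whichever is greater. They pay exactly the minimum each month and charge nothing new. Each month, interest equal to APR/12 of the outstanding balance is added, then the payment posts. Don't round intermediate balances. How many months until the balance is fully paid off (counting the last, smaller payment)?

156 months

Monthly rate r = 23.8%/12 = 1.98333% = 0.0198333.
While 4% of the post-interest balance exceeds €20.00, each month B ← (B·(1+r))·(1 − 0.04), i.e. B shrinks by the factor (1+r)·0.96 = 0.97904.
This holds for months 1–122. Entering month 123 the balance is €488.91; 4% of the post-interest balance is now below €20.00, so the flat €20.00 minimum applies from here.
From month 123 a fixed €20.00 at rate r clears €488.91 in 34 more payments. Total: 122 + 34 = 156 months.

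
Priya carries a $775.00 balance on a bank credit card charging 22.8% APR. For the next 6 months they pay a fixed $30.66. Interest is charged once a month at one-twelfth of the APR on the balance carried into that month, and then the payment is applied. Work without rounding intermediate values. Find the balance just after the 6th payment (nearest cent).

$674.73

Monthly rate r = 22.8%/12 = 1.9% = 0.019.
Each month: B ← B·(1+r) − $30.66.
Month 1: interest $14.72; balance after payment $759.07.
Month 2: interest $14.42; balance after payment $742.83.
Month 3: interest $14.11; balance after payment $726.28.
Month 4: interest $13.80; balance after payment $709.42.
Month 5: interest $13.48; balance after payment $692.24.
Month 6: interest $13.15; balance after payment $674.73.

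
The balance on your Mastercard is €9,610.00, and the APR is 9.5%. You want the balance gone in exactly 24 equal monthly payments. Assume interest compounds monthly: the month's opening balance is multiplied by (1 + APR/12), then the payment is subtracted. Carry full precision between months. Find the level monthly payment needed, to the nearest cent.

Monthly rate r = 9.5%/12 = 0.791667% = 0.00791667.
Level-payment amortization: P = B₀·r / (1 − (1+r)^(−n)) = 9610.00·0.00791667 / (1 − 1.00792^(−24)).
Denominator 1 − (1+r)^(−24) = 0.172421955.
P = 76.0792 / 0.172421955 ≈ 441.24.

€441.24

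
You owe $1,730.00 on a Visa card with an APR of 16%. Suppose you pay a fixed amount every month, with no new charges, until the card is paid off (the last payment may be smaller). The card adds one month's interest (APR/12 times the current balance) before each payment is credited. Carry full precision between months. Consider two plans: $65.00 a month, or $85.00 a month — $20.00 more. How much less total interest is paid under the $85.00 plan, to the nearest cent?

$119.24

Monthly rate r = 16%/12 = 1.33333% = 0.0133333.
At $65.00/mo: n = ⌈−ln(1 − rB₀/P)/ln(1+r)⌉ = 34 payments (last $5.99); total interest = total paid − $1,730.00 = $420.99.
At $85.00/mo: 24 payments (last $76.75); total interest $301.75.
Interest saved = $420.99 − $301.75 = $119.24.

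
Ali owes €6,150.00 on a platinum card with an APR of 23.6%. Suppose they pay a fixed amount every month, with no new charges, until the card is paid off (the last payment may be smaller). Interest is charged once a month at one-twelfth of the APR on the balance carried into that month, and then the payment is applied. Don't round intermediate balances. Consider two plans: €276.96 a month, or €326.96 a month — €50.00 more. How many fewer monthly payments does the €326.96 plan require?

6 fewer payments

Monthly rate r = 23.6%/12 = 1.96667% = 0.0196667.
At €276.96/mo: n = ⌈−ln(1 − rB₀/P)/ln(1+r)⌉ = 30 payments (last €130.87); total interest = total paid − €6,150.00 = €2,012.71.
At €326.96/mo: 24 payments (last €235.18); total interest €1,605.26.
Payments saved = 30 − 24 = 6.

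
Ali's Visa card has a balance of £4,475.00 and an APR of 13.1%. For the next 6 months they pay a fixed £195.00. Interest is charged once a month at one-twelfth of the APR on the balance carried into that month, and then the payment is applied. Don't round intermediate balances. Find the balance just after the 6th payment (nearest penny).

Monthly rate r = 13.1%/12 = 1.09167% = 0.0109167.
Each month: B ← B·(1+r) − £195.00.
Month 1: interest £48.85; balance after payment £4,328.85.
Month 2: interest £47.26; balance after payment £4,181.11.
Month 3: interest £45.64; balance after payment £4,031.75.
Month 4: interest £44.01; balance after payment £3,880.77.
Month 5: interest £42.37; balance after payment £3,728.13.
Month 6: interest £40.70; balance after payment £3,573.83.

£3,573.83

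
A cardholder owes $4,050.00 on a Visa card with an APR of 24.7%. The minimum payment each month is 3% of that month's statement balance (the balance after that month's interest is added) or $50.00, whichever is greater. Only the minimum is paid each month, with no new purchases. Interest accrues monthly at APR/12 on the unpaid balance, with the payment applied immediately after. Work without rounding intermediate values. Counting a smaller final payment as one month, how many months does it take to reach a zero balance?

Monthly rate r = 24.7%/12 = 2.05833% = 0.0205833.
While 3% of the post-interest balance exceeds $50.00, each month B ← (B·(1+r))·(1 − 0.03), i.e. B shrinks by the factor (1+r)·0.97 = 0.98997.
This holds for months 1–91. Entering month 92 the balance is $1,617.68; 3% of the post-interest balance is now below $50.00, so the flat $50.00 minimum applies from here.
From month 92 a fixed $50.00 at rate r clears $1,617.68 in 54 more payments. Total: 91 + 54 = 145 months.

145 months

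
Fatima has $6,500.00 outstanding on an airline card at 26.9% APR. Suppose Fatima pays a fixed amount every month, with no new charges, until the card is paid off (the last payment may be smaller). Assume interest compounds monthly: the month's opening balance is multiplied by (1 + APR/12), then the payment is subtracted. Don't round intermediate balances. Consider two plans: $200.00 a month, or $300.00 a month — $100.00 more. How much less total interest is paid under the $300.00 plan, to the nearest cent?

$2,765.78

Monthly rate r = 26.9%/12 = 2.24167% = 0.0224167.
At $200.00/mo: n = ⌈−ln(1 − rB₀/P)/ln(1+r)⌉ = 59 payments (last $163.97); total interest = total paid − $6,500.00 = $5,263.97.
At $300.00/mo: 30 payments (last $298.19); total interest $2,498.19.
Interest saved = $5,263.97 − $2,498.19 = $2,765.78.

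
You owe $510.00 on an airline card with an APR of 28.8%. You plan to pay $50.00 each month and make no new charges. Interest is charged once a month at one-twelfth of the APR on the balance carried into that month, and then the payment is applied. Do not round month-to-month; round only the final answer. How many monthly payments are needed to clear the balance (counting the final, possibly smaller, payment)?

Monthly rate r = 28.8%/12 = 2.4% = 0.024.
Recurrence: B ← B·(1+r) − $50.00.
Month 1: interest $12.24; balance after payment $472.24.
Month 2: interest $11.33; balance after payment $433.57.
Closed form: n = −ln(1 − rB₀/P)/ln(1+r) = −ln(0.7552)/ln(1.024) ≈ 11.839, so the balance reaches zero during payment 12.

12 months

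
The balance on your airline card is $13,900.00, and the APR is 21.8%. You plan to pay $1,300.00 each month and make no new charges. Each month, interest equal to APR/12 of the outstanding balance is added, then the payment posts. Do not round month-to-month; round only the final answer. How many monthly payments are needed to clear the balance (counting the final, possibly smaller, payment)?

12 payments

Monthly rate r = 21.8%/12 = 1.81667% = 0.0181667.
Recurrence: B ← B·(1+r) − $1,300.00.
Month 1: interest $252.52; balance after payment $12,852.52.
Month 2: interest $233.49; balance after payment $11,786.00.
Closed form: n = −ln(1 − rB₀/P)/ln(1+r) = −ln(0.80576)/ln(1.01817) ≈ 11.996, so the balance reaches zero during payment 12.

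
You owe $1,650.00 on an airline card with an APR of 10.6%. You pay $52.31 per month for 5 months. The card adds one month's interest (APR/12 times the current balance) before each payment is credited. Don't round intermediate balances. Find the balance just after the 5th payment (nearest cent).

$1,457.96

Monthly rate r = 10.6%/12 = 0.883333% = 0.00883333.
Each month: B ← B·(1+r) − $52.31.
Month 1: interest $14.58; balance after payment $1,612.27.
Month 2: interest $14.24; balance after payment $1,574.20.
Month 3: interest $13.91; balance after payment $1,535.79.
Month 4: interest $13.57; balance after payment $1,497.05.
Month 5: interest $13.22; balance after payment $1,457.96.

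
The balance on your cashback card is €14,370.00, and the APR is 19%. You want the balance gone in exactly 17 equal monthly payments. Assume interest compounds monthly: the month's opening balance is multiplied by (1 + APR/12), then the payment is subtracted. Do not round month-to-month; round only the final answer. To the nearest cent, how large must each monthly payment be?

€970.79

Monthly rate r = 19%/12 = 1.58333% = 0.0158333.
Level-payment amortization: P = B₀·r / (1 − (1+r)^(−n)) = 14370.00·0.0158333 / (1 − 1.01583^(−17)).
Denominator 1 − (1+r)^(−17) = 0.234371331.
P = 227.525 / 0.234371331 ≈ 970.79.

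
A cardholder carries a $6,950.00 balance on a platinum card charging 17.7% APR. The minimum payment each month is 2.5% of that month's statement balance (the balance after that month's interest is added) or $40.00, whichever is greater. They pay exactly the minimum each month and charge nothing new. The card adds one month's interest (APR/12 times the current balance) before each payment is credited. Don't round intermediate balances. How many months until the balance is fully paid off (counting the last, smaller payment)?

199 months

Monthly rate r = 17.7%/12 = 1.475% = 0.01475.
While 2.5% of the post-interest balance exceeds $40.00, each month B ← (B·(1+r))·(1 − 0.025), i.e. B shrinks by the factor (1+r)·0.975 = 0.98938.
This holds for months 1–139. Entering month 140 the balance is $1,575.93; 2.5% of the post-interest balance is now below $40.00, so the flat $40.00 minimum applies from here.
From month 140 a fixed $40.00 at rate r clears $1,575.93 in 60 more payments. Total: 139 + 60 = 199 months.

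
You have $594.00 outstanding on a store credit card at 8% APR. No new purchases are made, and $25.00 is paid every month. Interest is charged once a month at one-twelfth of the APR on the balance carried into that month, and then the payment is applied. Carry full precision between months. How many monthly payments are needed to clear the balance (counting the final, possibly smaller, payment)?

Monthly rate r = 8%/12 = 0.666667% = 0.00666667.
Recurrence: B ← B·(1+r) − $25.00.
Month 1: interest $3.96; balance after payment $572.96.
Month 2: interest $3.82; balance after payment $551.78.
Closed form: n = −ln(1 − rB₀/P)/ln(1+r) = −ln(0.8416)/ln(1.00667) ≈ 25.954, so the balance reaches zero during payment 26.

26 months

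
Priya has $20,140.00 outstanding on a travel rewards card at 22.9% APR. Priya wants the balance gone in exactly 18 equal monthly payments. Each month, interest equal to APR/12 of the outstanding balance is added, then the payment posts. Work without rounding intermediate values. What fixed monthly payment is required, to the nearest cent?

Monthly rate r = 22.9%/12 = 1.90833% = 0.0190833.
Level-payment amortization: P = B₀·r / (1 − (1+r)^(−n)) = 20140.00·0.0190833 / (1 − 1.01908^(−18)).
Denominator 1 − (1+r)^(−18) = 0.288417238.
P = 384.338 / 0.288417238 ≈ 1332.58.

$1,332.58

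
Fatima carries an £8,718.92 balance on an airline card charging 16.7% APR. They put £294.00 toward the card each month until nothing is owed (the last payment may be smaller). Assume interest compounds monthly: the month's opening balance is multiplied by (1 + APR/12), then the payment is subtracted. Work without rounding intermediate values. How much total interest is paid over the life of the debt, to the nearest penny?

Monthly rate r = 16.7%/12 = 1.39167% = 0.0139167.
Payoff takes n = ⌈−ln(1 − rB₀/P)/ln(1+r)⌉ = ⌈38.511⌉ = 39 payments; the last is £150.65.
Total paid = 38·£294.00 + £150.65 = £11,322.65.
Total interest = total paid − principal = £11,322.65 − £8,718.92 = £2,603.73.

£2,603.73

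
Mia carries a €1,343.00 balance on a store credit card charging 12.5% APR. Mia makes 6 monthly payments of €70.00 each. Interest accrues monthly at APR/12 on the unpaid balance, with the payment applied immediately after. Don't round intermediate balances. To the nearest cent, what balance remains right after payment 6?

Monthly rate r = 12.5%/12 = 1.04167% = 0.0104167.
Each month: B ← B·(1+r) − €70.00.
Month 1: interest €13.99; balance after payment €1,286.99.
Month 2: interest €13.41; balance after payment €1,230.40.
Month 3: interest €12.82; balance after payment €1,173.21.
Month 4: interest €12.22; balance after payment €1,115.43.
Month 5: interest €11.62; balance after payment €1,057.05.
Month 6: interest €11.01; balance after payment €998.06.

€998.06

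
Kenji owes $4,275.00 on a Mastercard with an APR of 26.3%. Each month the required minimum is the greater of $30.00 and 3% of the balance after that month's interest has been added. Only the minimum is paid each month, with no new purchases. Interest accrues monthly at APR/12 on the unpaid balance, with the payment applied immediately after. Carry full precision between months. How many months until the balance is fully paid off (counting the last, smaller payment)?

Monthly rate r = 26.3%/12 = 2.19167% = 0.0219167.
While 3% of the post-interest balance exceeds $30.00, each month B ← (B·(1+r))·(1 − 0.03), i.e. B shrinks by the factor (1+r)·0.97 = 0.99126.
This holds for months 1–168. Entering month 169 the balance is $978.11; 3% of the post-interest balance is now below $30.00, so the flat $30.00 minimum applies from here.
From month 169 a fixed $30.00 at rate r clears $978.11 in 58 more payments. Total: 168 + 58 = 226 months.

226 months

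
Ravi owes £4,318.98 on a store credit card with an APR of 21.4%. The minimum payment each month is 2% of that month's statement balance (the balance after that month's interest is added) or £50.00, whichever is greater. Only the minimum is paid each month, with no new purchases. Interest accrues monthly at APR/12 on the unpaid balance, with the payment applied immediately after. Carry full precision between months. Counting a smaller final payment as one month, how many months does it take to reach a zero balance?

342 months

Monthly rate r = 21.4%/12 = 1.78333% = 0.0178333.
While 2% of the post-interest balance exceeds £50.00, each month B ← (B·(1+r))·(1 − 0.02), i.e. B shrinks by the factor (1+r)·0.98 = 0.99748.
This holds for months 1–224. Entering month 225 the balance is £2,452.43; 2% of the post-interest balance is now below £50.00, so the flat £50.00 minimum applies from here.
From month 225 a fixed £50.00 at rate r clears £2,452.43 in 118 more payments. Total: 224 + 118 = 342 months.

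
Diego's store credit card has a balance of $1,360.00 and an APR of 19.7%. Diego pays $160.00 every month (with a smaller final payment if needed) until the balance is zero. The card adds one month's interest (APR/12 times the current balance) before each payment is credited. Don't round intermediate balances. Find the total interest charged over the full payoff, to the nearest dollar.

Monthly rate r = 19.7%/12 = 1.64167% = 0.0164167.
Payoff takes n = ⌈−ln(1 − rB₀/P)/ln(1+r)⌉ = ⌈9.230⌉ = 10 payments; the last is $36.98.
Total paid = 9·$160.00 + $36.98 = $1,476.98.
Total interest = total paid − principal = $1,476.98 − $1,360.00 = $116.98.

$117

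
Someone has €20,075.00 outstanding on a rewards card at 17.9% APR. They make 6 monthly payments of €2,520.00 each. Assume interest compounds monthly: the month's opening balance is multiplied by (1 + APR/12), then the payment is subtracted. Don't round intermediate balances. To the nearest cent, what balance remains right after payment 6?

€6,244.87

Monthly rate r = 17.9%/12 = 1.49167% = 0.0149167.
Each month: B ← B·(1+r) − €2,520.00.
Month 1: interest €299.45; balance after payment €17,854.45.
Month 2: interest €266.33; balance after payment €15,600.78.
Month 3: interest €232.71; balance after payment €13,313.49.
Month 4: interest €198.59; balance after payment €10,992.09.
Month 5: interest €163.97; balance after payment €8,636.05.
Month 6: interest €128.82; balance after payment €6,244.87.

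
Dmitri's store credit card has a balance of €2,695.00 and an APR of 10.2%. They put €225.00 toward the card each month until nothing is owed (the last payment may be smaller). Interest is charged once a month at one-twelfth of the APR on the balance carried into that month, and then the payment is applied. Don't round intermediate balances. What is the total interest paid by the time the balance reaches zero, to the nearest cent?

Monthly rate r = 10.2%/12 = 0.85% = 0.0085.
Payoff takes n = ⌈−ln(1 − rB₀/P)/ln(1+r)⌉ = ⌈12.686⌉ = 13 payments; the last is €154.54.
Total paid = 12·€225.00 + €154.54 = €2,854.54.
Total interest = total paid − principal = €2,854.54 − €2,695.00 = €159.54.

€159.54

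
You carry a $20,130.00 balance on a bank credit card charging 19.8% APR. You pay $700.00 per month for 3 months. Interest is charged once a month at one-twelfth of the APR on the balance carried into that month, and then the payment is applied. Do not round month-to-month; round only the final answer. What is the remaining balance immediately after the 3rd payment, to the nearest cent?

$19,008.13

Monthly rate r = 19.8%/12 = 1.65% = 0.0165.
Each month: B ← B·(1+r) − $700.00.
Month 1: interest $332.15; balance after payment $19,762.15.
Month 2: interest $326.08; balance after payment $19,388.22.
Month 3: interest $319.91; balance after payment $19,008.13.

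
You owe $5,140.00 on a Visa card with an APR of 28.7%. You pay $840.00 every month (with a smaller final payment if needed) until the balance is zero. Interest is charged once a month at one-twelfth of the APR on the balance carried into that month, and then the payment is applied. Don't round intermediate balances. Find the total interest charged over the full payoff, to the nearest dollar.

Monthly rate r = 28.7%/12 = 2.39167% = 0.0239167.
Payoff takes n = ⌈−ln(1 − rB₀/P)/ln(1+r)⌉ = ⌈6.695⌉ = 7 payments; the last is $585.67.
Total paid = 6·$840.00 + $585.67 = $5,625.67.
Total interest = total paid − principal = $5,625.67 − $5,140.00 = $485.67.

$486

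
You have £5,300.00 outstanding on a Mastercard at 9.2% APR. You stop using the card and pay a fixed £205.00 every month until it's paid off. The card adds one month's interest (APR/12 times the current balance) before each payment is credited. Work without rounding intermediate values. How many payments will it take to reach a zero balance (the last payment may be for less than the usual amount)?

Monthly rate r = 9.2%/12 = 0.766667% = 0.00766667.
Recurrence: B ← B·(1+r) − £205.00.
Month 1: interest £40.63; balance after payment £5,135.63.
Month 2: interest £39.37; balance after payment £4,970.01.
Closed form: n = −ln(1 − rB₀/P)/ln(1+r) = −ln(0.80179)/ln(1.00767) ≈ 28.925, so the balance reaches zero during payment 29.

29 payments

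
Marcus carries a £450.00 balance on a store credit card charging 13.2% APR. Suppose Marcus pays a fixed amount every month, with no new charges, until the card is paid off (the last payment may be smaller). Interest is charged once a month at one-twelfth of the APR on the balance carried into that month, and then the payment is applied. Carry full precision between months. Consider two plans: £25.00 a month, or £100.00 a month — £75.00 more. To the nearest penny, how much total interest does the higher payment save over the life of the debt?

Monthly rate r = 13.2%/12 = 1.1% = 0.011.
At £25.00/mo: n = ⌈−ln(1 − rB₀/P)/ln(1+r)⌉ = 21 payments (last £4.24); total interest = total paid − £450.00 = £54.24.
At £100.00/mo: 5 payments (last £64.18); total interest £14.18.
Interest saved = £54.24 − £14.18 = £40.06.

£40.06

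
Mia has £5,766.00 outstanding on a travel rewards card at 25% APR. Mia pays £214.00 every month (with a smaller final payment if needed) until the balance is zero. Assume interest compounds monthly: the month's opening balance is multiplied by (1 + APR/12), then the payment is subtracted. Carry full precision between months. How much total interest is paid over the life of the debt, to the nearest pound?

£2,786

Monthly rate r = 25%/12 = 2.08333% = 0.0208333.
Payoff takes n = ⌈−ln(1 − rB₀/P)/ln(1+r)⌉ = ⌈39.963⌉ = 40 payments; the last is £206.19.
Total paid = 39·£214.00 + £206.19 = £8,552.19.
Total interest = total paid − principal = £8,552.19 − £5,766.00 = £2,786.19.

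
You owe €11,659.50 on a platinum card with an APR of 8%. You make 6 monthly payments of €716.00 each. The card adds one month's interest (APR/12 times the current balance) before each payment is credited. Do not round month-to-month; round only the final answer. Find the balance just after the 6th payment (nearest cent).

Monthly rate r = 8%/12 = 0.666667% = 0.00666667.
Each month: B ← B·(1+r) − €716.00.
Month 1: interest €77.73; balance after payment €11,021.23.
Month 2: interest €73.47; balance after payment €10,378.70.
Month 3: interest €69.19; balance after payment €9,731.90.
Month 4: interest €64.88; balance after payment €9,080.78.
Month 5: interest €60.54; balance after payment €8,425.31.
Month 6: interest €56.17; balance after payment €7,765.48.

€7,765.48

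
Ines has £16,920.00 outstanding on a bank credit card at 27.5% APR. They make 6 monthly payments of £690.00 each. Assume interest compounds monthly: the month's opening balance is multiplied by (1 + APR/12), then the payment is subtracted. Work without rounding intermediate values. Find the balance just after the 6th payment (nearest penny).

Monthly rate r = 27.5%/12 = 2.29167% = 0.0229167.
Each month: B ← B·(1+r) − £690.00.
Month 1: interest £387.75; balance after payment £16,617.75.
Month 2: interest £380.82; balance after payment £16,308.57.
Month 3: interest £373.74; balance after payment £15,992.31.
Month 4: interest £366.49; balance after payment £15,668.80.
Month 5: interest £359.08; balance after payment £15,337.88.
Month 6: interest £351.49; balance after payment £14,999.37.

£14,999.37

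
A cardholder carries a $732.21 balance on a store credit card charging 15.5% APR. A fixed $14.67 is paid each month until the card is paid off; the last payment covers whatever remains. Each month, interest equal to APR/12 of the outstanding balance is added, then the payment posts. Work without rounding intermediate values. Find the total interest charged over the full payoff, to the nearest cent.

Monthly rate r = 15.5%/12 = 1.29167% = 0.0129167.
Payoff takes n = ⌈−ln(1 − rB₀/P)/ln(1+r)⌉ = ⌈80.629⌉ = 81 payments; the last is $9.25.
Total paid = 80·$14.67 + $9.25 = $1,182.85.
Total interest = total paid − principal = $1,182.85 − $732.21 = $450.64.

$450.64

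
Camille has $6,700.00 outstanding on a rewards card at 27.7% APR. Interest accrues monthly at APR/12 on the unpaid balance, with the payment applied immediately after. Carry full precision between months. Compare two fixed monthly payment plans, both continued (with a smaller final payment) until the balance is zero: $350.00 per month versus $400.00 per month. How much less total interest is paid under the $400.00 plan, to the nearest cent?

Monthly rate r = 27.7%/12 = 2.30833% = 0.0230833.
At $350.00/mo: n = ⌈−ln(1 − rB₀/P)/ln(1+r)⌉ = 26 payments (last $195.14); total interest = total paid − $6,700.00 = $2,245.14.
At $400.00/mo: 22 payments (last $168.90); total interest $1,868.90.
Interest saved = $2,245.14 − $1,868.90 = $376.24.

$376.24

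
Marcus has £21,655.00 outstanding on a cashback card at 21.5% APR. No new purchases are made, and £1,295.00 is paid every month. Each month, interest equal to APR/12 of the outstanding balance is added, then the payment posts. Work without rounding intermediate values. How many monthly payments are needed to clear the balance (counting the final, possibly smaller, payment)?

21 months

Monthly rate r = 21.5%/12 = 1.79167% = 0.0179167.
Recurrence: B ← B·(1+r) − £1,295.00.
Month 1: interest £387.99; balance after payment £20,747.99.
Month 2: interest £371.73; balance after payment £19,824.72.
Closed form: n = −ln(1 − rB₀/P)/ln(1+r) = −ln(0.7004)/ln(1.01792) ≈ 20.053, so the balance reaches zero during payment 21.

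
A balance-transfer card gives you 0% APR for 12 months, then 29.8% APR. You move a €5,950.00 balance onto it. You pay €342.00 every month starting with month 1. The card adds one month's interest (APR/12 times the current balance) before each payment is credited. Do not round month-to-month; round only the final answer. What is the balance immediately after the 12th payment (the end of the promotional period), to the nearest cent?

Promo months 1–12 at r₀ = 0%/12 = 0; months 13+ at r₁ = 29.8%/12 = 0.0248333.
After month 12 (no interest yet): B = €5,950.00 − 12·€342.00 = €1,846.00.

€1,846.00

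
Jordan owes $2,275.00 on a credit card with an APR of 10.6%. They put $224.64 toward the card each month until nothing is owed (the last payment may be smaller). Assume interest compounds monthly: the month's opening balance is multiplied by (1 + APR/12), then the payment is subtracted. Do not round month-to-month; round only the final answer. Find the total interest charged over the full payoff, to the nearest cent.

$119.00

Monthly rate r = 10.6%/12 = 0.883333% = 0.00883333.
Payoff takes n = ⌈−ln(1 − rB₀/P)/ln(1+r)⌉ = ⌈10.656⌉ = 11 payments; the last is $147.60.
Total paid = 10·$224.64 + $147.60 = $2,394.00.
Total interest = total paid − principal = $2,394.00 − $2,275.00 = $119.00.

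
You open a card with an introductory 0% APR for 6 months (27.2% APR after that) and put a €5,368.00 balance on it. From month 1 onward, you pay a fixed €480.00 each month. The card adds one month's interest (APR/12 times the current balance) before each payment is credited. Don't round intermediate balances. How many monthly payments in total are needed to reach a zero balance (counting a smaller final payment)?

Promo months 1–6 at r₀ = 0%/12 = 0; months 7+ at r₁ = 27.2%/12 = 0.0226667.
After month 6 (no interest yet): B = €5,368.00 − 6·€480.00 = €2,488.00.
Then at r₁ with €480.00/mo: n₂ = −ln(1 − r₁·B/P)/ln(1+r₁) ≈ 5.58 → 6 more payments.

12 months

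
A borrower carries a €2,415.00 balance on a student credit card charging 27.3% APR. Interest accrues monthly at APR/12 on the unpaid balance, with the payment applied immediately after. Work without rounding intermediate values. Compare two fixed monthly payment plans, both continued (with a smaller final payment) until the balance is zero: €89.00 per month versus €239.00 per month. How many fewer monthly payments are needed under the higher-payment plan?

Monthly rate r = 27.3%/12 = 2.275% = 0.02275.
At €89.00/mo: n = ⌈−ln(1 − rB₀/P)/ln(1+r)⌉ = 43 payments (last €62.55); total interest = total paid − €2,415.00 = €1,385.55.
At €239.00/mo: 12 payments (last €146.86); total interest €360.86.
Payments saved = 43 − 12 = 31.

31 fewer payments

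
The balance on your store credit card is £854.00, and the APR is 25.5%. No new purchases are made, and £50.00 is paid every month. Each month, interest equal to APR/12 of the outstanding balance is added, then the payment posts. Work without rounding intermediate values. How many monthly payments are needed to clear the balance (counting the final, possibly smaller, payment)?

Monthly rate r = 25.5%/12 = 2.125% = 0.02125.
Recurrence: B ← B·(1+r) − £50.00.
Month 1: interest £18.15; balance after payment £822.15.
Month 2: interest £17.47; balance after payment £789.62.
Closed form: n = −ln(1 − rB₀/P)/ln(1+r) = −ln(0.63705)/ln(1.02125) ≈ 21.444, so the balance reaches zero during payment 22.

22 payments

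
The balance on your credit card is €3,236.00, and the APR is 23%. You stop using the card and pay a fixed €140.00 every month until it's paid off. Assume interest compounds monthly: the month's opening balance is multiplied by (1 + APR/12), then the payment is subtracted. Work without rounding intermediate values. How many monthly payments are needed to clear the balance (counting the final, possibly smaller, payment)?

31 months

Monthly rate r = 23%/12 = 1.91667% = 0.0191667.
Recurrence: B ← B·(1+r) − €140.00.
Month 1: interest €62.02; balance after payment €3,158.02.
Month 2: interest €60.53; balance after payment €3,078.55.
Closed form: n = −ln(1 − rB₀/P)/ln(1+r) = −ln(0.55698)/ln(1.01917) ≈ 30.826, so the balance reaches zero during payment 31.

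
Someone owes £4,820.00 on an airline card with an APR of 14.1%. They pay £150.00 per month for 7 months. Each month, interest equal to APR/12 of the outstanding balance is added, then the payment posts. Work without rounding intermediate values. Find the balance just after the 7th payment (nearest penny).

Monthly rate r = 14.1%/12 = 1.175% = 0.01175.
Each month: B ← B·(1+r) − £150.00.
Month 1: interest £56.63; balance after payment £4,726.64.
Month 2: interest £55.54; balance after payment £4,632.17.
Month 3: interest £54.43; balance after payment £4,536.60.
Month 4: interest £53.31; balance after payment £4,439.91.
Month 5: interest £52.17; balance after payment £4,342.07.
Month 6: interest £51.02; balance after payment £4,243.09.
Month 7: interest £49.86; balance after payment £4,142.95.

£4,142.95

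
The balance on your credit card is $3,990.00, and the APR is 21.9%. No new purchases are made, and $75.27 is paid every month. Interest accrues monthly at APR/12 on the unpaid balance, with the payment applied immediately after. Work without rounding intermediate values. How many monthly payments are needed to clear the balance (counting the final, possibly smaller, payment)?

190 payments

Monthly rate r = 21.9%/12 = 1.825% = 0.01825.
Recurrence: B ← B·(1+r) − $75.27.
Month 1: interest $72.82; balance after payment $3,987.55.
Month 2: interest $72.77; balance after payment $3,985.05.
Closed form: n = −ln(1 − rB₀/P)/ln(1+r) = −ln(0.032583)/ln(1.01825) ≈ 189.322, so the balance reaches zero during payment 190.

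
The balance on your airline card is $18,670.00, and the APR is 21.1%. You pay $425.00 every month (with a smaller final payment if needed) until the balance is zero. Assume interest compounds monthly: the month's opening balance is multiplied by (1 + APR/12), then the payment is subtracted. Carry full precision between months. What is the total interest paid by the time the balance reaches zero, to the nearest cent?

Monthly rate r = 21.1%/12 = 1.75833% = 0.0175833.
Payoff takes n = ⌈−ln(1 − rB₀/P)/ln(1+r)⌉ = ⌈84.924⌉ = 85 payments; the last is $393.12.
Total paid = 84·$425.00 + $393.12 = $36,093.12.
Total interest = total paid − principal = $36,093.12 − $18,670.00 = $17,423.12.

$17,423.12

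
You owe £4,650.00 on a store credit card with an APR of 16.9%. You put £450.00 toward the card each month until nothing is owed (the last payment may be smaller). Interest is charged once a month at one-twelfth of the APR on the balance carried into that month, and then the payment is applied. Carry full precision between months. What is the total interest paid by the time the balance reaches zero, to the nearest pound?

Monthly rate r = 16.9%/12 = 1.40833% = 0.0140833.
Payoff takes n = ⌈−ln(1 − rB₀/P)/ln(1+r)⌉ = ⌈11.246⌉ = 12 payments; the last is £111.12.
Total paid = 11·£450.00 + £111.12 = £5,061.12.
Total interest = total paid − principal = £5,061.12 − £4,650.00 = £411.12.

£411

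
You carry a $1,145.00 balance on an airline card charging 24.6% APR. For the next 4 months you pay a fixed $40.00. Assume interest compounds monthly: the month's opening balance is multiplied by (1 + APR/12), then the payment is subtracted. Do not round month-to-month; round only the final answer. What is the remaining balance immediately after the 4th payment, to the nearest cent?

$1,076.83

Monthly rate r = 24.6%/12 = 2.05% = 0.0205.
Each month: B ← B·(1+r) − $40.00.
Month 1: interest $23.47; balance after payment $1,128.47.
Month 2: interest $23.13; balance after payment $1,111.61.
Month 3: interest $22.79; balance after payment $1,094.39.
Month 4: interest $22.44; balance after payment $1,076.83.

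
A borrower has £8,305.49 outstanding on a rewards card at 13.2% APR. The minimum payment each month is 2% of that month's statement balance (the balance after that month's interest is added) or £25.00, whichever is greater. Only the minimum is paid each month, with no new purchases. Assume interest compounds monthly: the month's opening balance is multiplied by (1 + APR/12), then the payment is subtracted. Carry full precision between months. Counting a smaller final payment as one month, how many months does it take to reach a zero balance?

Monthly rate r = 13.2%/12 = 1.1% = 0.011.
While 2% of the post-interest balance exceeds £25.00, each month B ← (B·(1+r))·(1 − 0.02), i.e. B shrinks by the factor (1+r)·0.98 = 0.99078.
This holds for months 1–206. Entering month 207 the balance is £1,232.18; 2% of the post-interest balance is now below £25.00, so the flat £25.00 minimum applies from here.
From month 207 a fixed £25.00 at rate r clears £1,232.18 in 72 more payments. Total: 206 + 72 = 278 months.

278 months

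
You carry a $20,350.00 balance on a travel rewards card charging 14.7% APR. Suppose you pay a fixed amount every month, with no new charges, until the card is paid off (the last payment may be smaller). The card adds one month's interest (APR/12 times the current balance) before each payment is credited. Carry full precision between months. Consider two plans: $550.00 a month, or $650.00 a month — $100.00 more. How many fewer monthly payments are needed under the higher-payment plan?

Monthly rate r = 14.7%/12 = 1.225% = 0.01225.
At $550.00/mo: n = ⌈−ln(1 − rB₀/P)/ln(1+r)⌉ = 50 payments (last $324.26); total interest = total paid − $20,350.00 = $6,924.26.
At $650.00/mo: 40 payments (last $474.88); total interest $5,474.88.
Payments saved = 50 − 40 = 10.

10 fewer payments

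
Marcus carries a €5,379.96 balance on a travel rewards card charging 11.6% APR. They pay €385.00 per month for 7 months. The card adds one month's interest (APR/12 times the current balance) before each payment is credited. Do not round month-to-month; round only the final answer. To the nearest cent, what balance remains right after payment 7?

€2,980.31

Monthly rate r = 11.6%/12 = 0.966667% = 0.00966667.
Each month: B ← B·(1+r) − €385.00.
Month 1: interest €52.01; balance after payment €5,046.97.
Month 2: interest €48.79; balance after payment €4,710.75.
Month 3: interest €45.54; balance after payment €4,371.29.
Month 4: interest €42.26; balance after payment €4,028.55.
Month 5: interest €38.94; balance after payment €3,682.49.
Month 6: interest €35.60; balance after payment €3,333.09.
Month 7: interest €32.22; balance after payment €2,980.31.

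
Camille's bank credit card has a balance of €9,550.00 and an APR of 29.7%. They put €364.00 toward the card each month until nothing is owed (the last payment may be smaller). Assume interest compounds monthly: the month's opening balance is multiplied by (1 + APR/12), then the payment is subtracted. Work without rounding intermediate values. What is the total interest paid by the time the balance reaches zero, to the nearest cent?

Monthly rate r = 29.7%/12 = 2.475% = 0.02475.
Payoff takes n = ⌈−ln(1 − rB₀/P)/ln(1+r)⌉ = ⌈42.864⌉ = 43 payments; the last is €314.89.
Total paid = 42·€364.00 + €314.89 = €15,602.89.
Total interest = total paid − principal = €15,602.89 − €9,550.00 = €6,052.89.

€6,052.89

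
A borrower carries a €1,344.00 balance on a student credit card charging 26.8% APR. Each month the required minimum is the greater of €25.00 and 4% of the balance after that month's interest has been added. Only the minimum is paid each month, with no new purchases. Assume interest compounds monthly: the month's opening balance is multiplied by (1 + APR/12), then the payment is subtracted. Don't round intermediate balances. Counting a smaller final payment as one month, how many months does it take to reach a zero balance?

Monthly rate r = 26.8%/12 = 2.23333% = 0.0223333.
While 4% of the post-interest balance exceeds €25.00, each month B ← (B·(1+r))·(1 − 0.04), i.e. B shrinks by the factor (1+r)·0.96 = 0.98144.
This holds for months 1–43. Entering month 44 the balance is €600.54; 4% of the post-interest balance is now below €25.00, so the flat €25.00 minimum applies from here.
From month 44 a fixed €25.00 at rate r clears €600.54 in 35 more payments. Total: 43 + 35 = 78 months.

78 months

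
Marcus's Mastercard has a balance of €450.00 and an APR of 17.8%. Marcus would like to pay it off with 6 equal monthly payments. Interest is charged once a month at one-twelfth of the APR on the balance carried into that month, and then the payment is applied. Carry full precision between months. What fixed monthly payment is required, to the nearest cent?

€78.94

Monthly rate r = 17.8%/12 = 1.48333% = 0.0148333.
Level-payment amortization: P = B₀·r / (1 − (1+r)^(−n)) = 450.00·0.0148333 / (1 − 1.01483^(−6)).
Denominator 1 − (1+r)^(−6) = 0.0845562626.
P = 6.675 / 0.0845562626 ≈ 78.94.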